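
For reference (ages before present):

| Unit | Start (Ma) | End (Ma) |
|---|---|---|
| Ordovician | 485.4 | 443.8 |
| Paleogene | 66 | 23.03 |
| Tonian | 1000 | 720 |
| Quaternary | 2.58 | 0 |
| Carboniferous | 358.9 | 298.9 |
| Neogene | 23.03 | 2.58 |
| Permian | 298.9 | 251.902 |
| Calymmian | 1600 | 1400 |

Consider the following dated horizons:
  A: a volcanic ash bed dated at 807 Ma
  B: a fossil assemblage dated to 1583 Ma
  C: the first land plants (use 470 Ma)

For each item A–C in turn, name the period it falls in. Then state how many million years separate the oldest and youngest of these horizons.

Match each age against the start–end ranges in the excerpt: A = 807 Ma → Tonian (1000–720); B = 1583 Ma → Calymmian (1600–1400); C = 470 Ma → Ordovician (485.4–443.8).
The largest age is 1583 Ma and the smallest is 470 Ma; their difference is 1113 Myr.

A — Tonian; B — Calymmian; C — Ordovician; span 1113 million years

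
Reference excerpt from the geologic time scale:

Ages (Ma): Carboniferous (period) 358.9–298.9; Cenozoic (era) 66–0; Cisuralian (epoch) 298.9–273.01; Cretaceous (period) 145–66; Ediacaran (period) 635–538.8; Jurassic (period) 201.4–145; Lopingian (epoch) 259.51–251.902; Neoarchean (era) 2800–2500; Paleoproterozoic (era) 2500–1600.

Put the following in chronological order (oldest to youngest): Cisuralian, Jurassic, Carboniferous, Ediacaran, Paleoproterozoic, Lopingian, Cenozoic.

Read off each span (Ma): Cisuralian 298.9–273.01; Jurassic 201.4–145; Carboniferous 358.9–298.9; Ediacaran 635–538.8; Paleoproterozoic 2500–1600; Lopingian 259.51–251.902; Cenozoic 66–0.
Larger Ma is older, so oldest→youngest is Paleoproterozoic, Ediacaran, Carboniferous, Cisuralian, Lopingian, Jurassic, Cenozoic.

Paleoproterozoic, Ediacaran, Carboniferous, Cisuralian, Lopingian, Jurassic, Cenozoic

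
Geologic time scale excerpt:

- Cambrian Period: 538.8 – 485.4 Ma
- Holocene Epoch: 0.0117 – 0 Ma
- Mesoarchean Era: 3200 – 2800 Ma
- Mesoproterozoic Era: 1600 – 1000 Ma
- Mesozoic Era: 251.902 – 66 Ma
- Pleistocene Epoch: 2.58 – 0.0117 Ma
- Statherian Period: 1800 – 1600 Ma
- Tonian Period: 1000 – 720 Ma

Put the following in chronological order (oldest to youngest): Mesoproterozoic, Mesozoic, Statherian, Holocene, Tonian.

Statherian, Mesoproterozoic, Tonian, Mesozoic, Holocene

Sorting by start age (descending Ma, since larger Ma = older): Statherian began 1800, Mesoproterozoic began 1600, Tonian began 1000, Mesozoic began 251.902, Holocene began 0.0117.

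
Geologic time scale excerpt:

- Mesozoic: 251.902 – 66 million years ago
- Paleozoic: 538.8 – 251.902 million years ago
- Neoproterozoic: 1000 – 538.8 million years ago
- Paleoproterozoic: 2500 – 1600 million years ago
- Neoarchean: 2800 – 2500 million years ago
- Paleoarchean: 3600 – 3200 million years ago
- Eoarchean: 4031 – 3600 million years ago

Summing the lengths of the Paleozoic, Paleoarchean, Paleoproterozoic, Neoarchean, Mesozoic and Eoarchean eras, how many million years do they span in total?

Duration is start − end for each: (538.8 − 251.902) + (3600 − 3200) + (2500 − 1600) + (2800 − 2500) + (251.902 − 66) + (4031 − 3600).
That is 286.898 + 400 + 900 + 300 + 185.902 + 431, which totals 2503.8 million years.

2503.8 million years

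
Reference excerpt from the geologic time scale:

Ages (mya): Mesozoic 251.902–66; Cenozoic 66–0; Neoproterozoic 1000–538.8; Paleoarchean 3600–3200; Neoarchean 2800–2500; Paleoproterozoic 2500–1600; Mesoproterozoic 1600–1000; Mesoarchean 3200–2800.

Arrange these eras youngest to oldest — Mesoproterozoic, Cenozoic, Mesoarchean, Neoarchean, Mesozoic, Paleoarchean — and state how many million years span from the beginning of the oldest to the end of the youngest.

Cenozoic, Mesozoic, Mesoproterozoic, Neoarchean, Mesoarchean, Paleoarchean; total span 3600 Myr

Start ages (Ma): Paleoarchean 3600, Mesoarchean 3200, Neoarchean 2800, Mesoproterozoic 1600, Mesozoic 251.902, Cenozoic 66.
Ordered youngest to oldest: Cenozoic, Mesozoic, Mesoproterozoic, Neoarchean, Mesoarchean, Paleoarchean.
Span = 3600 − 0 = 3600 Myr.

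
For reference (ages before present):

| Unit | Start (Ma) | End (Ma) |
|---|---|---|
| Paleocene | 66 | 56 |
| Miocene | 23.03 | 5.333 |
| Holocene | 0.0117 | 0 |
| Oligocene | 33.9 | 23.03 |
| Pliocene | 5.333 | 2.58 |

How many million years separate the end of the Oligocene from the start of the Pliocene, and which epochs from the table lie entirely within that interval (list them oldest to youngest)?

17.697 million years; Miocene

The Oligocene closes at 23.03 Ma and the Pliocene opens at 5.333 Ma, so the interval is 23.03 − 5.333 = 17.697 Myr.
An epoch fits inside if it starts at or after 23.03 Ma and ends at or before 5.333 Ma; oldest first that gives Miocene.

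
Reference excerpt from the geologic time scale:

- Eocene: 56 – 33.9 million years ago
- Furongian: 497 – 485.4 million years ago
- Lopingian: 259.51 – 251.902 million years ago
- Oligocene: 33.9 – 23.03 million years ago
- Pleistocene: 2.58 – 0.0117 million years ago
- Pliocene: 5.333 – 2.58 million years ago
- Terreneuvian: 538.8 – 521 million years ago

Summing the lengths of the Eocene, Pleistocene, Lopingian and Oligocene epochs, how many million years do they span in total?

43.1463 million years

Each duration: Eocene = 22.1; Pleistocene = 2.5683; Lopingian = 7.608; Oligocene = 10.87.
Sum: 22.1 + 2.5683 + 7.608 + 10.87 = 43.1463 Myr.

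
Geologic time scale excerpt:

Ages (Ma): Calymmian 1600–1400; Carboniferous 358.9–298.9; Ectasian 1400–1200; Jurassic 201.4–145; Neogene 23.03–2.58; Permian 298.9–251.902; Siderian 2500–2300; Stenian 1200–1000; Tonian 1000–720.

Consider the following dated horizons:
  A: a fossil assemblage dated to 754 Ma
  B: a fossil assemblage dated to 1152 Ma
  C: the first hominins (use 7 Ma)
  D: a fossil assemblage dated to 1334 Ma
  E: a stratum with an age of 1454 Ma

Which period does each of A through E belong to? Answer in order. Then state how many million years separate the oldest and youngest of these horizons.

A — Tonian; B — Stenian; C — Neogene; D — Ectasian; E — Calymmian; span 1447 million years

Match each age against the start–end ranges in the excerpt: A = 754 Ma → Tonian (1000–720); B = 1152 Ma → Stenian (1200–1000); C = 7 Ma → Neogene (23.03–2.58); D = 1334 Ma → Ectasian (1400–1200); E = 1454 Ma → Calymmian (1600–1400).
The largest age is 1454 Ma and the smallest is 7 Ma; their difference is 1447 Myr.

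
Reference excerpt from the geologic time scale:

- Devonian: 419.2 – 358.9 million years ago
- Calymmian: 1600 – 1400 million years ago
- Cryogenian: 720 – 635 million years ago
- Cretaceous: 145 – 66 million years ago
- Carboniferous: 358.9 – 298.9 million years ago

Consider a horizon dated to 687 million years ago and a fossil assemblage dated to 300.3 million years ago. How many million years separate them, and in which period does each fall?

386.7 million years apart; the first in the Cryogenian, the second in the Carboniferous

Elapsed time: 687 − 300.3 = 386.7 Myr.
687 Ma lies within 720–635 Ma: Cryogenian.
300.3 Ma lies within 358.9–298.9 Ma: Carboniferous.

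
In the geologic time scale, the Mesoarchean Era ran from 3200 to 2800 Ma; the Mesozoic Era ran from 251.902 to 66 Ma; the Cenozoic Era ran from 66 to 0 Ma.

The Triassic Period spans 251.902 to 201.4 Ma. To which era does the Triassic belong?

The Triassic (251.902–201.4 Ma) lies entirely within 251.902–66 Ma, the Mesozoic Era.

Mesozoic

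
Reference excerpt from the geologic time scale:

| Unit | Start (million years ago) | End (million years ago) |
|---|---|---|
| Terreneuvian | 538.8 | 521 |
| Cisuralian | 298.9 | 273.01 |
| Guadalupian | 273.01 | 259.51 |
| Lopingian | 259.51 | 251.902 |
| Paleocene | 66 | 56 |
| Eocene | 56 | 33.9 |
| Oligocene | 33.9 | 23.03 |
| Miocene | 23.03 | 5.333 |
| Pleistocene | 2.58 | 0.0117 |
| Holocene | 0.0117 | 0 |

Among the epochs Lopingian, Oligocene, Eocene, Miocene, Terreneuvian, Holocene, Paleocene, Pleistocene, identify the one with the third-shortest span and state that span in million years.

Start − end for each: Lopingian 259.51 − 251.902 = 7.608; Oligocene 33.9 − 23.03 = 10.87; Eocene 56 − 33.9 = 22.1; Miocene 23.03 − 5.333 = 17.697; Terreneuvian 538.8 − 521 = 17.8; Holocene 0.0117 − 0 = 0.0117; Paleocene 66 − 56 = 10; Pleistocene 2.58 − 0.0117 = 2.5683.
Ranking these from shortest: Holocene < Pleistocene < Lopingian < Paleocene < Oligocene < Miocene < Terreneuvian < Eocene.
Position 3 in that ranking is Lopingian, which lasted 7.608 Myr.

Lopingian, 7.608 million years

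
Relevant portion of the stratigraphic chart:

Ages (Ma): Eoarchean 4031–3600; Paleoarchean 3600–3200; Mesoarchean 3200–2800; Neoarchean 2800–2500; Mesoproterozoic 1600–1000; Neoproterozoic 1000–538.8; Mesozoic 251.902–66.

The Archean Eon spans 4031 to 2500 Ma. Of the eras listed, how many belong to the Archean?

4

Eras inside 4031–2500 Ma: Eoarchean, Paleoarchean, Mesoarchean, Neoarchean — 4 in total.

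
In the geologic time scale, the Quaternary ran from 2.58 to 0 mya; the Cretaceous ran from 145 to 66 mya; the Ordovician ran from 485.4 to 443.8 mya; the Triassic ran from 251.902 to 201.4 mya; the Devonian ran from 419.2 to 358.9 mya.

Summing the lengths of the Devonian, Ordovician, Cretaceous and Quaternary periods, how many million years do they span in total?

Each duration: Devonian = 60.3; Ordovician = 41.6; Cretaceous = 79; Quaternary = 2.58.
Sum: 60.3 + 41.6 + 79 + 2.58 = 183.48 Myr.

183.48 million years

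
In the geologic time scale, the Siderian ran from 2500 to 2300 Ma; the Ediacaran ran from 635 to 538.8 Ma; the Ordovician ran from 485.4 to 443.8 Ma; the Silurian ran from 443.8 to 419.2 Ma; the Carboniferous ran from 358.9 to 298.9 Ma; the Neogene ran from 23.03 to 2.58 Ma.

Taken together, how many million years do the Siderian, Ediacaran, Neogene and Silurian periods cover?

Duration is start − end for each: (2500 − 2300) + (635 − 538.8) + (23.03 − 2.58) + (443.8 − 419.2).
That is 200 + 96.2 + 20.45 + 24.6, which totals 341.25 million years.

341.25 million years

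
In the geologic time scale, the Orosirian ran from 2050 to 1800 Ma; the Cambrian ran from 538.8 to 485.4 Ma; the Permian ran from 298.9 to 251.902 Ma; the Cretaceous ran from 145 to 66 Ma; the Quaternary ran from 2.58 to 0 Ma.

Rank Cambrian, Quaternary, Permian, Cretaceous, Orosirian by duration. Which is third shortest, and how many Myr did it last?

Start − end for each: Cambrian 538.8 − 485.4 = 53.4; Quaternary 2.58 − 0 = 2.58; Permian 298.9 − 251.902 = 46.998; Cretaceous 145 − 66 = 79; Orosirian 2050 − 1800 = 250.
Ranking these from shortest: Quaternary < Permian < Cambrian < Cretaceous < Orosirian.
Position 3 in that ranking is Cambrian, which lasted 53.4 Myr.

Cambrian, 53.4 million years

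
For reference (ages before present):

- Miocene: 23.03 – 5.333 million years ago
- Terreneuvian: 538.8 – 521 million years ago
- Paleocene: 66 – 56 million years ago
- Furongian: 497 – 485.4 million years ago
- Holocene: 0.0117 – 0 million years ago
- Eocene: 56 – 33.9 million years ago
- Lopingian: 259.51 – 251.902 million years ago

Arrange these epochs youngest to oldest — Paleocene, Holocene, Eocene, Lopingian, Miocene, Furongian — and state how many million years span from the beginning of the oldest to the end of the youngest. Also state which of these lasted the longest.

Holocene, Miocene, Eocene, Paleocene, Lopingian, Furongian; total span 497 Myr; longest is Eocene

Start ages (Ma): Furongian 497, Lopingian 259.51, Paleocene 66, Eocene 56, Miocene 23.03, Holocene 0.0117.
Ordered youngest to oldest: Holocene, Miocene, Eocene, Paleocene, Lopingian, Furongian.
Span = 497 − 0 = 497 Myr.
Durations: Holocene 0.0117, Paleocene 10, Miocene 17.697, Eocene 22.1, Lopingian 7.608, Furongian 11.6 → longest is Eocene (22.1 Myr).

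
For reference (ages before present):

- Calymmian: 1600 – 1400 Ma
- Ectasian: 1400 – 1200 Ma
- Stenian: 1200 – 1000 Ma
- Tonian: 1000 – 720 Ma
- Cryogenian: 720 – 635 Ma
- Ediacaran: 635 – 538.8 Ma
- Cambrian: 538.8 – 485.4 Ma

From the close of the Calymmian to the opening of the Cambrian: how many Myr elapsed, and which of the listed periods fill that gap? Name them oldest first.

The Calymmian closes at 1400 Ma and the Cambrian opens at 538.8 Ma, so the interval is 1400 − 538.8 = 861.2 Myr.
A period fits inside if it starts at or after 1400 Ma and ends at or before 538.8 Ma; oldest first that gives Ectasian, Stenian, Tonian, Cryogenian, Ediacaran.

861.2 million years; Ectasian, Stenian, Tonian, Cryogenian, Ediacaran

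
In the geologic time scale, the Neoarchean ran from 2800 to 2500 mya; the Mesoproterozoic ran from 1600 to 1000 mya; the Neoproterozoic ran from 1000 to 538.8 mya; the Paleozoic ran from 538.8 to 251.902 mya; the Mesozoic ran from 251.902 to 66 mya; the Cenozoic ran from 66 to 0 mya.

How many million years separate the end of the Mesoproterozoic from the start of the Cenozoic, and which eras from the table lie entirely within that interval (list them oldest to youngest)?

934 million years; Neoproterozoic, Paleozoic, Mesozoic

The Mesoproterozoic closes at 1000 Ma and the Cenozoic opens at 66 Ma, so the interval is 1000 − 66 = 934 Myr.
An era fits inside if it starts at or after 1000 Ma and ends at or before 66 Ma; oldest first that gives Neoproterozoic, Paleozoic, Mesozoic.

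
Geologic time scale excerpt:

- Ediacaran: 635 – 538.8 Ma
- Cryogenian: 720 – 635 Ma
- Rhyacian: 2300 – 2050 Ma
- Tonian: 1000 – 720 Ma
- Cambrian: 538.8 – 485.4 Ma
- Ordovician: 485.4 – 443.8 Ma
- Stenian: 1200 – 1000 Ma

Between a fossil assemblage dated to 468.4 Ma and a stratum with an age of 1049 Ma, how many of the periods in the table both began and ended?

1049 Ma sits inside the Stenian (1200–1000) and 468.4 Ma inside the Ordovician (485.4–443.8); neither of those is wholly between the two dates.
The listed periods lying completely between them are Tonian, Cryogenian, Ediacaran, Cambrian — 4 in all.

4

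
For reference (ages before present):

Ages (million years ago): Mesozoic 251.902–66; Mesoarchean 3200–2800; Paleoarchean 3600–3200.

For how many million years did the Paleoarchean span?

3600 − 3200 = 400 million years.

400 million years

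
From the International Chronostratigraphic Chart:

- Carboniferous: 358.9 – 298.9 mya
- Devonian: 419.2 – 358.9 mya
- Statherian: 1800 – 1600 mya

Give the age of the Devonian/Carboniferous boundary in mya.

358.9 mya

The Devonian ends and the Carboniferous begins at 358.9 mya.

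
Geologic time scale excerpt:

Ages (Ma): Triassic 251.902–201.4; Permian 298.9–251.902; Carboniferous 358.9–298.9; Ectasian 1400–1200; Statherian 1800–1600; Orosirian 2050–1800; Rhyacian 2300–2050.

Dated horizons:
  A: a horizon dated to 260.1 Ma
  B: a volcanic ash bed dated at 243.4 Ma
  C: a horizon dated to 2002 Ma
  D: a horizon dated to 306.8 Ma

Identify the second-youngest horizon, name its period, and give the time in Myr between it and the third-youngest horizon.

A, in the Permian; 46.7 million years to D

Sorted youngest-first by Ma: B (243.4), A (260.1), D (306.8), C (2002).
The second youngest is A at 260.1 Ma, which lies in 298.9–251.902 Ma: the Permian.
The third youngest is D at 306.8 Ma; separation = |260.1 − 306.8| = 46.7 Myr.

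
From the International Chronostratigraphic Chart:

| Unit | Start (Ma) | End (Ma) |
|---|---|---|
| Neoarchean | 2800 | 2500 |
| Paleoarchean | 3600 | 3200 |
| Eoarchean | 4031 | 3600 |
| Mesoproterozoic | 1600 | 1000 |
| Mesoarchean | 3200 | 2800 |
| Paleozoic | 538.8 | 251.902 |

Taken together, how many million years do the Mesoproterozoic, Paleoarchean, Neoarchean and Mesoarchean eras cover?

Duration is start − end for each: (1600 − 1000) + (3600 − 3200) + (2800 − 2500) + (3200 − 2800).
That is 600 + 400 + 300 + 400, which totals 1700 million years.

1700 million years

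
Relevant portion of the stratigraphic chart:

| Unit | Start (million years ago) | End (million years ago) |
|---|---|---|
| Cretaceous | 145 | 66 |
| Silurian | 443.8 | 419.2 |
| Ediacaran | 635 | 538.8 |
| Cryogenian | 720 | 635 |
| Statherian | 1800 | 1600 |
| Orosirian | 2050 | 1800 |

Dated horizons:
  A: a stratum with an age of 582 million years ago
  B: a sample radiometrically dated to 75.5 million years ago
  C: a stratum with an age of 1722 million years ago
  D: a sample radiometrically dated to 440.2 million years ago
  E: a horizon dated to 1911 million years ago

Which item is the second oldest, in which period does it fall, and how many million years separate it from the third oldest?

C, in the Statherian; 1140 million years to A

Sorted oldest-first by Ma: E (1911), C (1722), A (582), D (440.2), B (75.5).
The second oldest is C at 1722 Ma, which lies in 1800–1600 Ma: the Statherian.
The third oldest is A at 582 Ma; separation = |1722 − 582| = 1140 Myr.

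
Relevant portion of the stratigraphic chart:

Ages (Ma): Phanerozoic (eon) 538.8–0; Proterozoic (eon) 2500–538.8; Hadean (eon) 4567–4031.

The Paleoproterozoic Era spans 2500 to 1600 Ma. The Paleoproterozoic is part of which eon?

The Paleoproterozoic (2500–1600 Ma) lies entirely within 2500–538.8 Ma, the Proterozoic Eon.

Proterozoic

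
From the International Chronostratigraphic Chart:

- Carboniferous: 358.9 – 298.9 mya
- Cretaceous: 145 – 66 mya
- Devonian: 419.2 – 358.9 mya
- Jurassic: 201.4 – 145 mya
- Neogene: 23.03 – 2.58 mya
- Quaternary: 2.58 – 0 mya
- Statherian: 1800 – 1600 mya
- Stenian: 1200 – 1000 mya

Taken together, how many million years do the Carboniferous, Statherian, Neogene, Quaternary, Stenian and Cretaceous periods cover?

562.03 million years

Duration is start − end for each: (358.9 − 298.9) + (1800 − 1600) + (23.03 − 2.58) + (2.58 − 0) + (1200 − 1000) + (145 − 66).
That is 60 + 200 + 20.45 + 2.58 + 200 + 79, which totals 562.03 million years.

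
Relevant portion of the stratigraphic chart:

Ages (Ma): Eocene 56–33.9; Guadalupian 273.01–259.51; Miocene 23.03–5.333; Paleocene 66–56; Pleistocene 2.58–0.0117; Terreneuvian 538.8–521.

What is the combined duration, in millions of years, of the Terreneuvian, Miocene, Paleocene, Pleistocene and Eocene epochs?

70.1653 million years

Each duration: Terreneuvian = 17.8; Miocene = 17.697; Paleocene = 10; Pleistocene = 2.5683; Eocene = 22.1.
Sum: 17.8 + 17.697 + 10 + 2.5683 + 22.1 = 70.1653 Myr.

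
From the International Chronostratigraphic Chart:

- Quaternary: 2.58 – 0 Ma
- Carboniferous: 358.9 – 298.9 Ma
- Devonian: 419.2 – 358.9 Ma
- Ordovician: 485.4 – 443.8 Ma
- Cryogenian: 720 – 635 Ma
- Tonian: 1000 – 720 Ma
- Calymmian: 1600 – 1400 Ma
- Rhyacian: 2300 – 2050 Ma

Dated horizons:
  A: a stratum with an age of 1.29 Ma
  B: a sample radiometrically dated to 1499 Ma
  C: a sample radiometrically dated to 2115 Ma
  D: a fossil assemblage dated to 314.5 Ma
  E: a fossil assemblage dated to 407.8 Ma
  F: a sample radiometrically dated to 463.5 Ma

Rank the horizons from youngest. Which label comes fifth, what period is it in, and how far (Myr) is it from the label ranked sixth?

Sorted youngest-first by Ma: A (1.29), D (314.5), E (407.8), F (463.5), B (1499), C (2115).
The fifth youngest is B at 1499 Ma, which lies in 1600–1400 Ma: the Calymmian.
The sixth youngest is C at 2115 Ma; separation = |1499 − 2115| = 616 Myr.

B, in the Calymmian; 616 million years to C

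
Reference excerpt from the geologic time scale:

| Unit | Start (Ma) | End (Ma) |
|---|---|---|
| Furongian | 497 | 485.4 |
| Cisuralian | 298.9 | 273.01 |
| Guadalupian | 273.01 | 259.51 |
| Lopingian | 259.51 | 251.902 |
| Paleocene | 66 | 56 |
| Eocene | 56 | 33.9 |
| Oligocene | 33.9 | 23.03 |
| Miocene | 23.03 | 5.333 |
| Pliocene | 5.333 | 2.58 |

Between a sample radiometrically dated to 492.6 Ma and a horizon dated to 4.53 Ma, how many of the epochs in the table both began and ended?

492.6 Ma sits inside the Furongian (497–485.4) and 4.53 Ma inside the Pliocene (5.333–2.58); neither of those is wholly between the two dates.
The listed epochs lying completely between them are Cisuralian, Guadalupian, Lopingian, Paleocene, Eocene, Oligocene, Miocene — 7 in all.

7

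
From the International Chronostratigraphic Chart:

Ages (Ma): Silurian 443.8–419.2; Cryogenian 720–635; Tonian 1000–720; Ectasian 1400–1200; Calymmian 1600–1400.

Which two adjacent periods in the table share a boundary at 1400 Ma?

Calymmian and Ectasian

The Calymmian ends at 1400 Ma and the Ectasian begins at 1400 Ma, so they share that boundary.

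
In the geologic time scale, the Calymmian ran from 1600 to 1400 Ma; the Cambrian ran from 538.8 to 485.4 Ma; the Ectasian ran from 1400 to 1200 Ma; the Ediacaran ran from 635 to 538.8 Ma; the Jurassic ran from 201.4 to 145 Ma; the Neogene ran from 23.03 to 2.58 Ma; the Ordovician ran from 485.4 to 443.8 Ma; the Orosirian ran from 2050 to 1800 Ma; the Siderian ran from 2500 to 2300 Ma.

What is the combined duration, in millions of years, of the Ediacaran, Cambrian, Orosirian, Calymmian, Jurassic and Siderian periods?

856 million years

Each duration: Ediacaran = 96.2; Cambrian = 53.4; Orosirian = 250; Calymmian = 200; Jurassic = 56.4; Siderian = 200.
Sum: 96.2 + 53.4 + 250 + 200 + 56.4 + 200 = 856 Myr.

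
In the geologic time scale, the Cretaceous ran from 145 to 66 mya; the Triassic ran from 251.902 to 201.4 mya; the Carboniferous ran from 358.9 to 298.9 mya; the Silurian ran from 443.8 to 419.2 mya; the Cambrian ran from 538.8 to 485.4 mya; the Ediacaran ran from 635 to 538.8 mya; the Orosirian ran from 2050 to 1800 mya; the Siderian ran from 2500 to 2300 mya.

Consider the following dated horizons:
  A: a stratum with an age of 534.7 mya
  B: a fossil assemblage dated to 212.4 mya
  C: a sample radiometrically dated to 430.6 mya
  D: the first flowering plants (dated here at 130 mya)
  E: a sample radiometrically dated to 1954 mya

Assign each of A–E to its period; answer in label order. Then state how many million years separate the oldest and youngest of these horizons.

A: 534.7 Ma lies in 538.8–485.4 Ma, so Cambrian.
B: 212.4 Ma lies in 251.902–201.4 Ma, so Triassic.
C: 430.6 Ma lies in 443.8–419.2 Ma, so Silurian.
D: 130 Ma lies in 145–66 Ma, so Cretaceous.
E: 1954 Ma lies in 2050–1800 Ma, so Orosirian.
Oldest = 1954 Ma, youngest = 130 Ma → span 1824 Myr.

A — Cambrian; B — Triassic; C — Silurian; D — Cretaceous; E — Orosirian; span 1824 million years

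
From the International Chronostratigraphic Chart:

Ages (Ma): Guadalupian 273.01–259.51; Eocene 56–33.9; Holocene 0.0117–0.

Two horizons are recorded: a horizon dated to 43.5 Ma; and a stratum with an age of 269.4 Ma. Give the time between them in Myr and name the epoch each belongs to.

225.9 million years apart; the first in the Eocene, the second in the Guadalupian

Elapsed time: 269.4 − 43.5 = 225.9 Myr.
43.5 Ma lies within 56–33.9 Ma: Eocene.
269.4 Ma lies within 273.01–259.51 Ma: Guadalupian.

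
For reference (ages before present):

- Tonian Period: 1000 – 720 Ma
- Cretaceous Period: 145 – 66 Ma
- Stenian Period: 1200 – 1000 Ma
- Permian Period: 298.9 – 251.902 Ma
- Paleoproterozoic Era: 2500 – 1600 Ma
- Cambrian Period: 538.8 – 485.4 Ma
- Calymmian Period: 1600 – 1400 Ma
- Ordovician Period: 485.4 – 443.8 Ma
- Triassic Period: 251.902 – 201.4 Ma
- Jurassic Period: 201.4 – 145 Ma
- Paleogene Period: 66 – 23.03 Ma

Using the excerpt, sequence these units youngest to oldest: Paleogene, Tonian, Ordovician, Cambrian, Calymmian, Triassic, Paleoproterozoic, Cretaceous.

Paleogene, Cretaceous, Triassic, Ordovician, Cambrian, Tonian, Calymmian, Paleoproterozoic

Sorting by start age (ascending Ma, since larger Ma = older): Paleogene began 66, Cretaceous began 145, Triassic began 251.902, Ordovician began 485.4, Cambrian began 538.8, Tonian began 1000, Calymmian began 1600, Paleoproterozoic began 2500.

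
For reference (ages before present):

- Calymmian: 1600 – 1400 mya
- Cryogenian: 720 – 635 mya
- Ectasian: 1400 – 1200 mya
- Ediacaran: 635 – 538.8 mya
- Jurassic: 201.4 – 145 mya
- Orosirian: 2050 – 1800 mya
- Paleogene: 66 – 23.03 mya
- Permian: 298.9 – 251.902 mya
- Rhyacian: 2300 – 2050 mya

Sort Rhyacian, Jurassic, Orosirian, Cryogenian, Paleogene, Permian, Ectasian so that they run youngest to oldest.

Read off each span (Ma): Rhyacian 2300–2050; Jurassic 201.4–145; Orosirian 2050–1800; Cryogenian 720–635; Paleogene 66–23.03; Permian 298.9–251.902; Ectasian 1400–1200.
Larger Ma is older, so oldest→youngest is Rhyacian, Orosirian, Ectasian, Cryogenian, Permian, Jurassic, Paleogene; reverse it for youngest→oldest.

Paleogene → Jurassic → Permian → Cryogenian → Ectasian → Orosirian → Rhyacian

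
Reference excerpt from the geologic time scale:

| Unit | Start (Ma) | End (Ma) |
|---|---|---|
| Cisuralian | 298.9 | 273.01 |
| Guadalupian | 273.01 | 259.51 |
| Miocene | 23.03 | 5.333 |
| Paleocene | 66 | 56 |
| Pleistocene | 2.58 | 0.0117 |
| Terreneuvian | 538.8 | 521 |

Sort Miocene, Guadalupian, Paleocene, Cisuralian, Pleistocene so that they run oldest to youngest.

Sorting by start age (descending Ma, since larger Ma = older): Cisuralian began 298.9, Guadalupian began 273.01, Paleocene began 66, Miocene began 23.03, Pleistocene began 2.58.

Cisuralian, then Guadalupian, then Paleocene, then Miocene, then Pleistocene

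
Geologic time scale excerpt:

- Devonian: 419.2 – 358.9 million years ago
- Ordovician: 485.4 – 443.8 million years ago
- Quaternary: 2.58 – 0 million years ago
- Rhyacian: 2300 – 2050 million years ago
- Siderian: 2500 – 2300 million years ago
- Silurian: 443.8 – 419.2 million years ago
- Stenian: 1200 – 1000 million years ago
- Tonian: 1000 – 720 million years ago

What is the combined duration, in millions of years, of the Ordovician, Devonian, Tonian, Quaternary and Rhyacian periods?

634.48 million years

Duration is start − end for each: (485.4 − 443.8) + (419.2 − 358.9) + (1000 − 720) + (2.58 − 0) + (2300 − 2050).
That is 41.6 + 60.3 + 280 + 2.58 + 250, which totals 634.48 million years.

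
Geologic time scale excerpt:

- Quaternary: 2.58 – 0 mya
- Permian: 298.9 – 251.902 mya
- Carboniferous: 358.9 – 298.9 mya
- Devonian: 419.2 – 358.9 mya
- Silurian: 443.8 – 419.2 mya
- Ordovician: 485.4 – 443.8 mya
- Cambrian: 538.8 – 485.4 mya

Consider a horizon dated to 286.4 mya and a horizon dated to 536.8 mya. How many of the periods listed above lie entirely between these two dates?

4

536.8 Ma sits inside the Cambrian (538.8–485.4) and 286.4 Ma inside the Permian (298.9–251.902); neither of those is wholly between the two dates.
The listed periods lying completely between them are Ordovician, Silurian, Devonian, Carboniferous — 4 in all.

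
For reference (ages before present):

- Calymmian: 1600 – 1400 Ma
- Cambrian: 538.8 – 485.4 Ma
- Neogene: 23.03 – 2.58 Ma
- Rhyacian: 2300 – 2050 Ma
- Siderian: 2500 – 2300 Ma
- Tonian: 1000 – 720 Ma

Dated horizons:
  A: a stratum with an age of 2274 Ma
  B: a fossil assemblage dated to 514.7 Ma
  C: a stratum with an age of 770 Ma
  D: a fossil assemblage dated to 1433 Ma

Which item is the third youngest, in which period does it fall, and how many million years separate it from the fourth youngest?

D, in the Calymmian; 841 million years to A

Smaller Ma means younger, so youngest first: B 514.7 < C 770 < D 1433 < A 2274.
Counting 3 along gives D (1433 Ma); the excerpt puts that inside the Calymmian, 1600–1400 Ma.
Next in line is A (2274 Ma), and 2274 − 1433 = 841 Myr.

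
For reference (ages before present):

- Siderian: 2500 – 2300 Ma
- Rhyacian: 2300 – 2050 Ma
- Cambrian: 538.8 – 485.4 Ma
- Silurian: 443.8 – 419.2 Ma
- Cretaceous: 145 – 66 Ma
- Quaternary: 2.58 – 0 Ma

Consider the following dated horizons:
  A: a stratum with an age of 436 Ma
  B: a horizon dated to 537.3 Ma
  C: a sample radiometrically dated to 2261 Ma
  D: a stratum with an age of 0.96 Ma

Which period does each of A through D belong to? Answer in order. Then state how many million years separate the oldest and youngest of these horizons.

A — Silurian; B — Cambrian; C — Rhyacian; D — Quaternary; span 2260.04 million years

A: 436 Ma lies in 443.8–419.2 Ma, so Silurian.
B: 537.3 Ma lies in 538.8–485.4 Ma, so Cambrian.
C: 2261 Ma lies in 2300–2050 Ma, so Rhyacian.
D: 0.96 Ma lies in 2.58–0 Ma, so Quaternary.
Oldest = 2261 Ma, youngest = 0.96 Ma → span 2260.04 Myr.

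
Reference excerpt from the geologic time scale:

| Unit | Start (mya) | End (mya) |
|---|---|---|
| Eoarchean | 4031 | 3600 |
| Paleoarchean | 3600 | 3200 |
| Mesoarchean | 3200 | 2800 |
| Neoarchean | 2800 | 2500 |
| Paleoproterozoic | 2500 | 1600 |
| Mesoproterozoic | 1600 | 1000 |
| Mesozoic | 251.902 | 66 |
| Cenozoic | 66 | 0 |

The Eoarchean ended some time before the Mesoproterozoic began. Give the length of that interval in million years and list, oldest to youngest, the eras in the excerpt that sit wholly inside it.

The Eoarchean closes at 3600 Ma and the Mesoproterozoic opens at 1600 Ma, so the interval is 3600 − 1600 = 2000 Myr.
An era fits inside if it starts at or after 3600 Ma and ends at or before 1600 Ma; oldest first that gives Paleoarchean, Mesoarchean, Neoarchean, Paleoproterozoic.

2000 million years; Paleoarchean, Mesoarchean, Neoarchean, Paleoproterozoic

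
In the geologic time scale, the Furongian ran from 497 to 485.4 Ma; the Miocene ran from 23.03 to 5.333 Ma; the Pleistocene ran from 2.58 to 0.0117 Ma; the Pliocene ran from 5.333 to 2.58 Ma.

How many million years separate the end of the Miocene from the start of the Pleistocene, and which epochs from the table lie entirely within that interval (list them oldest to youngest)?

The Miocene closes at 5.333 Ma and the Pleistocene opens at 2.58 Ma, so the interval is 5.333 − 2.58 = 2.753 Myr.
An epoch fits inside if it starts at or after 5.333 Ma and ends at or before 2.58 Ma; oldest first that gives Pliocene.

2.753 million years; Pliocene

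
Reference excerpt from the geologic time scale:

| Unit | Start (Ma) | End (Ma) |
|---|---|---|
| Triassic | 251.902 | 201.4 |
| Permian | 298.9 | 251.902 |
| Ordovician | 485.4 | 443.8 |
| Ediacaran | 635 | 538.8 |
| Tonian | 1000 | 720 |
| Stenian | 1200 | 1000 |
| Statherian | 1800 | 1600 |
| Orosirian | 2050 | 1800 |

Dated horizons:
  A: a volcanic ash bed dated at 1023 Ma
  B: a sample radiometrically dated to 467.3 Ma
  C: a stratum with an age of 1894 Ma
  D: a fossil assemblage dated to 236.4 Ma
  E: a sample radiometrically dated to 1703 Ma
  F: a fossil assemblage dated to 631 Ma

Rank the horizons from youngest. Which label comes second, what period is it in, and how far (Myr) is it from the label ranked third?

Smaller Ma means younger, so youngest first: D 236.4 < B 467.3 < F 631 < A 1023 < E 1703 < C 1894.
Counting 2 along gives B (467.3 Ma); the excerpt puts that inside the Ordovician, 485.4–443.8 Ma.
Next in line is F (631 Ma), and 631 − 467.3 = 163.7 Myr.

B, in the Ordovician; 163.7 million years to F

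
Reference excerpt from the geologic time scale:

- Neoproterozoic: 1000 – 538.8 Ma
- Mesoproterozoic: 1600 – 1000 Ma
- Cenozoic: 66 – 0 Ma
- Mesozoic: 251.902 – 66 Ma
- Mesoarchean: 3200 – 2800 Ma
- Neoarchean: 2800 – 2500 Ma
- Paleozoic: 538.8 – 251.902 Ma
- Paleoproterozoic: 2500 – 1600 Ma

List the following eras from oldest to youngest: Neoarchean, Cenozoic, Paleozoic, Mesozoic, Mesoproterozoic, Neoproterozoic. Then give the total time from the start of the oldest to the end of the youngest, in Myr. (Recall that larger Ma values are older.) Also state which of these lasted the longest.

Start ages (Ma): Neoarchean 2800, Mesoproterozoic 1600, Neoproterozoic 1000, Paleozoic 538.8, Mesozoic 251.902, Cenozoic 66.
Ordered oldest to youngest: Neoarchean, Mesoproterozoic, Neoproterozoic, Paleozoic, Mesozoic, Cenozoic.
Span = 2800 − 0 = 2800 Myr.
Durations: Mesoproterozoic 600, Neoarchean 300, Cenozoic 66, Paleozoic 286.898, Mesozoic 185.902, Neoproterozoic 461.2 → longest is Mesoproterozoic (600 Myr).

Neoarchean → Mesoproterozoic → Neoproterozoic → Paleozoic → Mesozoic → Cenozoic; total span 2800 Myr; longest is Mesoproterozoic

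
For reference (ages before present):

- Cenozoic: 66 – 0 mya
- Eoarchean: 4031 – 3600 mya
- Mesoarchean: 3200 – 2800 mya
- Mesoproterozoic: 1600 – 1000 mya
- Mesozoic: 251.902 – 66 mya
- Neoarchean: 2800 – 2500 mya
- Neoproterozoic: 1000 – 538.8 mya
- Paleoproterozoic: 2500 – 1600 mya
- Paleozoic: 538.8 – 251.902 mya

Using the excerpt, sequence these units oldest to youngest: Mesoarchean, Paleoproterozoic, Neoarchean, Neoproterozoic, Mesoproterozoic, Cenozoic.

Mesoarchean → Neoarchean → Paleoproterozoic → Mesoproterozoic → Neoproterozoic → Cenozoic

The oldest of these is Mesoarchean (starts 3200 Ma) and the youngest is Cenozoic (ends 0 Ma).
In between, by decreasing start age: Neoarchean (2800), Paleoproterozoic (2500), Mesoproterozoic (1600), Neoproterozoic (1000).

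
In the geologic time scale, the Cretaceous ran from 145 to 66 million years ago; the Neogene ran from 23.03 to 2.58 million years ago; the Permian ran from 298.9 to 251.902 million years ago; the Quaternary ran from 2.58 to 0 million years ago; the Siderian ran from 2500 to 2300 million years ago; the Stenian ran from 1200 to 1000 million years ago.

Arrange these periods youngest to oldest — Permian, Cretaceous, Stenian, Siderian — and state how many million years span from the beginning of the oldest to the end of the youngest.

Start ages (Ma): Siderian 2500, Stenian 1200, Permian 298.9, Cretaceous 145.
Ordered youngest to oldest: Cretaceous, Permian, Stenian, Siderian.
Span = 2500 − 66 = 2434 Myr.

Cretaceous, Permian, Stenian, Siderian; total span 2434 Myr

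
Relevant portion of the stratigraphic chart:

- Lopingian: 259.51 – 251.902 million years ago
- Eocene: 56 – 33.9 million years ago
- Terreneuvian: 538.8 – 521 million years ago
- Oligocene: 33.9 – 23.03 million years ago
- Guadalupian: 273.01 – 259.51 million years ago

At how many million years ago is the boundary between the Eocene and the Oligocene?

The Eocene ends and the Oligocene begins at 33.9 million years ago.

33.9 million years ago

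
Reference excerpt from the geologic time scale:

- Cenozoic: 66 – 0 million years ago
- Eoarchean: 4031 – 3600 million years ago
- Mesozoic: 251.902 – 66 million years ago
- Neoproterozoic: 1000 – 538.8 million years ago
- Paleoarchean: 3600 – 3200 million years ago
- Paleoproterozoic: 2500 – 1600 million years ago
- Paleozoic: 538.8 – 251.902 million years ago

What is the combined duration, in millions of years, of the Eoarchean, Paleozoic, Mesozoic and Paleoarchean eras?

1303.8 million years

Each duration: Eoarchean = 431; Paleozoic = 286.898; Mesozoic = 185.902; Paleoarchean = 400.
Sum: 431 + 286.898 + 185.902 + 400 = 1303.8 Myr.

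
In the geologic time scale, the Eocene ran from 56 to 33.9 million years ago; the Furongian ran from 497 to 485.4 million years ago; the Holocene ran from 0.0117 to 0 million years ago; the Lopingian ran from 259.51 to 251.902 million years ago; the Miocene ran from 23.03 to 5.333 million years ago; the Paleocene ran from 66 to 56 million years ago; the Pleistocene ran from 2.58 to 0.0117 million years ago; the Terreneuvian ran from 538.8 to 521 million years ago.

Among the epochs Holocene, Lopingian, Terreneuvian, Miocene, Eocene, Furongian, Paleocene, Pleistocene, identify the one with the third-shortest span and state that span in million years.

Lopingian, 7.608 million years

Start − end for each: Holocene 0.0117 − 0 = 0.0117; Lopingian 259.51 − 251.902 = 7.608; Terreneuvian 538.8 − 521 = 17.8; Miocene 23.03 − 5.333 = 17.697; Eocene 56 − 33.9 = 22.1; Furongian 497 − 485.4 = 11.6; Paleocene 66 − 56 = 10; Pleistocene 2.58 − 0.0117 = 2.5683.
Ranking these from shortest: Holocene < Pleistocene < Lopingian < Paleocene < Furongian < Miocene < Terreneuvian < Eocene.
Position 3 in that ranking is Lopingian, which lasted 7.608 Myr.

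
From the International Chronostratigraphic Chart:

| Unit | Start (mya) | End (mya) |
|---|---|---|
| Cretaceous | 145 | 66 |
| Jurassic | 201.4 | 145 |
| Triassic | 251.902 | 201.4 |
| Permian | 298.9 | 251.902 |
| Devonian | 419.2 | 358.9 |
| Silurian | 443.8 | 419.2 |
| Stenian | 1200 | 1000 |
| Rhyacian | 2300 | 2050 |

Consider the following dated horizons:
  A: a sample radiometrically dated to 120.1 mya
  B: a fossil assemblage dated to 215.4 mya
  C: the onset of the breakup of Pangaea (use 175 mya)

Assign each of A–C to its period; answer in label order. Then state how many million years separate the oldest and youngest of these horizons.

A: 120.1 Ma lies in 145–66 Ma, so Cretaceous.
B: 215.4 Ma lies in 251.902–201.4 Ma, so Triassic.
C: 175 Ma lies in 201.4–145 Ma, so Jurassic.
Oldest = 215.4 Ma, youngest = 120.1 Ma → span 95.3 Myr.

A — Cretaceous; B — Triassic; C — Jurassic; span 95.3 million years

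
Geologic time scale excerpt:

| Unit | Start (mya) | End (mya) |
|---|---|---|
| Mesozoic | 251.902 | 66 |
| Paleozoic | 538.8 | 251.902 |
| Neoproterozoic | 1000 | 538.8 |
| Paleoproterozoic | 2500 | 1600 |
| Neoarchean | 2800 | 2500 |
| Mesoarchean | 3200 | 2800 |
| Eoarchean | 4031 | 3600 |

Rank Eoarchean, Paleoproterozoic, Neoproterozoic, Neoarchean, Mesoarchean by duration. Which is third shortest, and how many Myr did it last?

Eoarchean, 431 million years

Start − end for each: Eoarchean 4031 − 3600 = 431; Paleoproterozoic 2500 − 1600 = 900; Neoproterozoic 1000 − 538.8 = 461.2; Neoarchean 2800 − 2500 = 300; Mesoarchean 3200 − 2800 = 400.
Ranking these from shortest: Neoarchean < Mesoarchean < Eoarchean < Neoproterozoic < Paleoproterozoic.
Position 3 in that ranking is Eoarchean, which lasted 431 Myr.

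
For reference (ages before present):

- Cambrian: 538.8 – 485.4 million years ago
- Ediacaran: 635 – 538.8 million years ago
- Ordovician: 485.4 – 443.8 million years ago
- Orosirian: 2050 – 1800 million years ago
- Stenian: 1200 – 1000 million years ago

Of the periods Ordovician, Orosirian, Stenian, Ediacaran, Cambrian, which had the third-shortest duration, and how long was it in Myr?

Start − end for each: Ordovician 485.4 − 443.8 = 41.6; Orosirian 2050 − 1800 = 250; Stenian 1200 − 1000 = 200; Ediacaran 635 − 538.8 = 96.2; Cambrian 538.8 − 485.4 = 53.4.
Ranking these from shortest: Ordovician < Cambrian < Ediacaran < Stenian < Orosirian.
Position 3 in that ranking is Ediacaran, which lasted 96.2 Myr.

Ediacaran, 96.2 million years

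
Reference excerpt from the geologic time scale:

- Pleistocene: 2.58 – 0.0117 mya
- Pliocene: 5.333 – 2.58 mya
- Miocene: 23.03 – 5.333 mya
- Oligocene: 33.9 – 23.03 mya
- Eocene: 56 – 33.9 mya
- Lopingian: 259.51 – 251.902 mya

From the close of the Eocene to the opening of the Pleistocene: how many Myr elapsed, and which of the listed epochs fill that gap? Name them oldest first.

31.32 million years; Oligocene, Miocene, Pliocene

End of Eocene = 33.9 Ma; start of Pleistocene = 2.58 Ma.
Gap = 33.9 − 2.58 = 31.32 Myr.
Epochs wholly inside 33.9–2.58 Ma: Oligocene (33.9–23.03), Miocene (23.03–5.333), Pliocene (5.333–2.58).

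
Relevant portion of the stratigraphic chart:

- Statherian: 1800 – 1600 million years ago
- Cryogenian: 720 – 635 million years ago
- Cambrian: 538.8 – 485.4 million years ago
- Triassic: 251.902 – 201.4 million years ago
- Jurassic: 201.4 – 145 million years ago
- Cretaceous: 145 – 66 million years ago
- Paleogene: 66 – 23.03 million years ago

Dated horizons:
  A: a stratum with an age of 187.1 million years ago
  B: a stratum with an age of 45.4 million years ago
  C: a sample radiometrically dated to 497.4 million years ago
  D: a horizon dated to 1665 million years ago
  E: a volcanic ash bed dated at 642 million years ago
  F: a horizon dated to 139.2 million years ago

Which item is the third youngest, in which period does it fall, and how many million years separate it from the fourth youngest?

Sorted youngest-first by Ma: B (45.4), F (139.2), A (187.1), C (497.4), E (642), D (1665).
The third youngest is A at 187.1 Ma, which lies in 201.4–145 Ma: the Jurassic.
The fourth youngest is C at 497.4 Ma; separation = |187.1 − 497.4| = 310.3 Myr.

A, in the Jurassic; 310.3 million years to C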